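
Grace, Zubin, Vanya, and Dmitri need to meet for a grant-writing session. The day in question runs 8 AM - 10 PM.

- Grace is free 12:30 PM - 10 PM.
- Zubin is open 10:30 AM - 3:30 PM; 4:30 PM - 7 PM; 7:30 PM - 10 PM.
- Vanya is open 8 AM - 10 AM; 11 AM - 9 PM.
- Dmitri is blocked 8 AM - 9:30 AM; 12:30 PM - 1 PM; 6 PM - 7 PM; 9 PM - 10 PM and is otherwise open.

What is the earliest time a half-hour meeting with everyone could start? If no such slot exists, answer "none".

Grace free: 12:30-22:00.
Zubin free: 10:30-15:30, 16:30-19:00, 19:30-22:00.
Vanya free: 08:00-10:00, 11:00-21:00.
Dmitri free: 09:30-12:30, 13:00-18:00, 19:00-21:00 (invert busy blocks within the working day).
Grace ∩ Zubin: 12:30-15:30, 16:30-19:00, 19:30-22:00.
Grace ∩ Zubin ∩ Vanya: 12:30-15:30, 16:30-19:00, 19:30-21:00.
Grace ∩ Zubin ∩ Vanya ∩ Dmitri: 13:00-15:30, 16:30-18:00, 19:30-21:00.
So the common availability across everyone is 13:00-15:30, 16:30-18:00, 19:30-21:00.
The first common window of at least 30 minutes is 13:00-15:30, so the earliest start is 13:00.

13:00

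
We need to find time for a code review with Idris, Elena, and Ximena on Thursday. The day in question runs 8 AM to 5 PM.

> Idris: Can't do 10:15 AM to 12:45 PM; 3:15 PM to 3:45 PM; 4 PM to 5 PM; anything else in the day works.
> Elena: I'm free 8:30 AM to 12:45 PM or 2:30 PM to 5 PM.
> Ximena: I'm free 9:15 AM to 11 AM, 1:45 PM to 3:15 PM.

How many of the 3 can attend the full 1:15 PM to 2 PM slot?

1

Idris free: 08:00-10:15, 12:45-15:15, 15:45-16:00 (invert busy blocks within the working day).
Elena free: 08:30-12:45, 14:30-17:00.
Ximena free: 09:15-11:00, 13:45-15:15.
Idris can make the full 13:15-14:00 slot — that's 1.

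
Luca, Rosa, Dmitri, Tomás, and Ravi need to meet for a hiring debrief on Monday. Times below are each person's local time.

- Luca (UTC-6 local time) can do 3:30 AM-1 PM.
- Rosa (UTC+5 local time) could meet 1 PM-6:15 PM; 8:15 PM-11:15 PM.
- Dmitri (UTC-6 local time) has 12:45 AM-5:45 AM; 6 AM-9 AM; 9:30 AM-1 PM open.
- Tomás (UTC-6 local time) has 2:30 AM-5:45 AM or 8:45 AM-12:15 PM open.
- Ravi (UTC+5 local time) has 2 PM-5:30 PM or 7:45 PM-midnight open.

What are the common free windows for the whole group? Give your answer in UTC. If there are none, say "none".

Luca in UTC: 09:30-19:00 (add 6h to convert from UTC-6).
Rosa in UTC: 08:00-13:15, 15:15-18:15 (subtract 5h to convert from UTC+5).
Dmitri in UTC: 06:45-11:45, 12:00-15:00, 15:30-19:00 (add 6h to convert from UTC-6).
Tomás in UTC: 08:30-11:45, 14:45-18:15 (add 6h to convert from UTC-6).
Ravi in UTC: 09:00-12:30, 14:45-19:00 (subtract 5h to convert from UTC+5).
Luca ∩ Rosa: 09:30-13:15, 15:15-18:15.
Luca ∩ Rosa ∩ Dmitri: 09:30-11:45, 12:00-13:15, 15:30-18:15.
Luca ∩ Rosa ∩ Dmitri ∩ Tomás: 09:30-11:45, 15:30-18:15.
Luca ∩ Rosa ∩ Dmitri ∩ Tomás ∩ Ravi: 09:30-11:45, 15:30-18:15.

09:30-11:45, 15:30-18:15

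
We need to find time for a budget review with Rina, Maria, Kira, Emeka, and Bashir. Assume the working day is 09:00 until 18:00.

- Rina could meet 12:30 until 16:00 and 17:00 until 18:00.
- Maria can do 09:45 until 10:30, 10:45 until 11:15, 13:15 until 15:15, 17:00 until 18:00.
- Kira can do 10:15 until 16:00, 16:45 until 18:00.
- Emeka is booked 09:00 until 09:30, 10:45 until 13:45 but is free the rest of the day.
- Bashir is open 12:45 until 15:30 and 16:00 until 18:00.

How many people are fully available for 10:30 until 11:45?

1

Rina free: 12:30-16:00, 17:00-18:00.
Maria free: 09:45-10:30, 10:45-11:15, 13:15-15:15, 17:00-18:00.
Kira free: 10:15-16:00, 16:45-18:00.
Emeka free: 09:30-10:45, 13:45-18:00 (invert busy blocks within the working day).
Bashir free: 12:45-15:30, 16:00-18:00.
Kira can make the full 10:30-11:45 slot — that's 1.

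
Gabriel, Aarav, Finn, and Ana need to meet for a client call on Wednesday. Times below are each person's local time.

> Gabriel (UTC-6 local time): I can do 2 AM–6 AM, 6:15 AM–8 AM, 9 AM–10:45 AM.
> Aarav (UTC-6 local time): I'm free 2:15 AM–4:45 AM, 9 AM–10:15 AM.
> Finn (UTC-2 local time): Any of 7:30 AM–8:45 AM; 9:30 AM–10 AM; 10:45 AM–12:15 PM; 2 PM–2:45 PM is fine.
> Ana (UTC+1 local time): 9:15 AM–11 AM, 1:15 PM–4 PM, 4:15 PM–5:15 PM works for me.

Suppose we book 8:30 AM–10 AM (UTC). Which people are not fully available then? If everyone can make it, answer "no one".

Gabriel in UTC: 08:00-12:00, 12:15-14:00, 15:00-16:45 (add 6h to convert from UTC-6).
Aarav in UTC: 08:15-10:45, 15:00-16:15 (add 6h to convert from UTC-6).
Finn in UTC: 09:30-10:45, 11:30-12:00, 12:45-14:15, 16:00-16:45 (add 2h to convert from UTC-2).
Ana in UTC: 08:15-10:00, 12:15-15:00, 15:15-16:15 (subtract 1h to convert from UTC+1).
Gabriel: free for 08:30-10:00. Aarav: free for 08:30-10:00. Finn: not fully free for 08:30-10:00. Ana: free for 08:30-10:00.

Finn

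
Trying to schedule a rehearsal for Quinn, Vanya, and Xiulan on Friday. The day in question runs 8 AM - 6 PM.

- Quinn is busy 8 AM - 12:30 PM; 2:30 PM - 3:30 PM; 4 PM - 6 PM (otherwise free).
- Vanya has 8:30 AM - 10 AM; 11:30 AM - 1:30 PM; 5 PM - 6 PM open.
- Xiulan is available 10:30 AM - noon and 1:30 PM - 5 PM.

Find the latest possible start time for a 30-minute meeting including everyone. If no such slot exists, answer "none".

Quinn free: 12:30-14:30, 15:30-16:00 (invert busy blocks within the working day).
Vanya free: 08:30-10:00, 11:30-13:30, 17:00-18:00.
Xiulan free: 10:30-12:00, 13:30-17:00.
Quinn ∩ Vanya: 12:30-13:30.
Quinn ∩ Vanya ∩ Xiulan: ∅.
There is no time when everyone is free.
No common window is at least 30 minutes long.

none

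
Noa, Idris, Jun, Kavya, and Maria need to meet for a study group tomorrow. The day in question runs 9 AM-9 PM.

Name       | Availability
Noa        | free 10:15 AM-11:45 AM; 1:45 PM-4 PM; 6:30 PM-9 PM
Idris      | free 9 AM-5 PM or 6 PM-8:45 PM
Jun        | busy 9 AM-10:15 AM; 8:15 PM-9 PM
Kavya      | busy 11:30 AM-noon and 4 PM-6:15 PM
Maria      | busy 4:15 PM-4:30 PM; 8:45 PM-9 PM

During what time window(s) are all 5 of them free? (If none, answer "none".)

Noa free: 10:15-11:45, 13:45-16:00, 18:30-21:00.
Idris free: 09:00-17:00, 18:00-20:45.
Jun free: 10:15-20:15 (invert busy blocks within the working day).
Kavya free: 09:00-11:30, 12:00-16:00, 18:15-21:00 (invert busy blocks within the working day).
Maria free: 09:00-16:15, 16:30-20:45 (invert busy blocks within the working day).
Noa ∩ Idris: 10:15-11:45, 13:45-16:00, 18:30-20:45.
Noa ∩ Idris ∩ Jun: 10:15-11:45, 13:45-16:00, 18:30-20:15.
Noa ∩ Idris ∩ Jun ∩ Kavya: 10:15-11:30, 13:45-16:00, 18:30-20:15.
Noa ∩ Idris ∩ Jun ∩ Kavya ∩ Maria: 10:15-11:30, 13:45-16:00, 18:30-20:15.

10:15-11:30, 13:45-16:00, 18:30-20:15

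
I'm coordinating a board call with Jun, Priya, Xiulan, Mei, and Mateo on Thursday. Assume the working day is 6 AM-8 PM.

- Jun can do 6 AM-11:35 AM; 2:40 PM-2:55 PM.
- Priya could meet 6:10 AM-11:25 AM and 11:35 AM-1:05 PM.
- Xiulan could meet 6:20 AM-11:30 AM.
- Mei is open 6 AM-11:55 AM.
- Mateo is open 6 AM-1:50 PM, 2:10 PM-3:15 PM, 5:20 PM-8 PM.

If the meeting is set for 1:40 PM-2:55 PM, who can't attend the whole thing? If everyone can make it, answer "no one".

Jun, Mateo, Mei, Priya, Xiulan

Jun: not fully free for 13:40-14:55. Priya: not fully free for 13:40-14:55. Xiulan: not fully free for 13:40-14:55. Mei: not fully free for 13:40-14:55. Mateo: not fully free for 13:40-14:55.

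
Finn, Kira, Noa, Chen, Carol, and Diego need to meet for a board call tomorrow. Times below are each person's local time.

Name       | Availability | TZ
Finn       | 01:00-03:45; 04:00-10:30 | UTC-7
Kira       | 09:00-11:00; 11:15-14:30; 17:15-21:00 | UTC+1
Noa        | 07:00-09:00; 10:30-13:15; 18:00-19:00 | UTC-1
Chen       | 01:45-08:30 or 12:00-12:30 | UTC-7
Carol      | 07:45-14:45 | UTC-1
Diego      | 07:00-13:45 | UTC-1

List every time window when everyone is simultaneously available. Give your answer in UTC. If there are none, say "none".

08:45-10:00, 11:30-13:30

Finn in UTC: 08:00-10:45, 11:00-17:30 (add 7h to convert from UTC-7).
Kira in UTC: 08:00-10:00, 10:15-13:30, 16:15-20:00 (subtract 1h to convert from UTC+1).
Noa in UTC: 08:00-10:00, 11:30-14:15, 19:00-20:00 (add 1h to convert from UTC-1).
Chen in UTC: 08:45-15:30, 19:00-19:30 (add 7h to convert from UTC-7).
Carol in UTC: 08:45-15:45 (add 1h to convert from UTC-1).
Diego in UTC: 08:00-14:45 (add 1h to convert from UTC-1).
Finn ∩ Kira: 08:00-10:00, 10:15-10:45, 11:00-13:30, 16:15-17:30.
Finn ∩ Kira ∩ Noa: 08:00-10:00, 11:30-13:30.
Finn ∩ Kira ∩ Noa ∩ Chen: 08:45-10:00, 11:30-13:30.
Finn ∩ Kira ∩ Noa ∩ Chen ∩ Carol: 08:45-10:00, 11:30-13:30.
Finn ∩ Kira ∩ Noa ∩ Chen ∩ Carol ∩ Diego: 08:45-10:00, 11:30-13:30.
Those are the intersection windows.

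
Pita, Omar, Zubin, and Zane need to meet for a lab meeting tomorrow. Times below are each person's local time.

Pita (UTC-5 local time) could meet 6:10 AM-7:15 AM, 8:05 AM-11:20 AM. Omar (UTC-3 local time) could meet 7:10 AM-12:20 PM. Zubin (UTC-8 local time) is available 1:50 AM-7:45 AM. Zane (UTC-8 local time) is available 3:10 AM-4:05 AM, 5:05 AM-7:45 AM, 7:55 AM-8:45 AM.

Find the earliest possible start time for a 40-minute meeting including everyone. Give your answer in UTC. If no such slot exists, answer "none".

11:10

Pita in UTC: 11:10-12:15, 13:05-16:20 (add 5h to convert from UTC-5).
Omar in UTC: 10:10-15:20 (add 3h to convert from UTC-3).
Zubin in UTC: 09:50-15:45 (add 8h to convert from UTC-8).
Zane in UTC: 11:10-12:05, 13:05-15:45, 15:55-16:45 (add 8h to convert from UTC-8).
Pita ∩ Omar: 11:10-12:15, 13:05-15:20.
Pita ∩ Omar ∩ Zubin: 11:10-12:15, 13:05-15:20.
Pita ∩ Omar ∩ Zubin ∩ Zane: 11:10-12:05, 13:05-15:20.
Those are the intersection windows.
The first common window of at least 40 minutes is 11:10-12:05, so the earliest start is 11:10.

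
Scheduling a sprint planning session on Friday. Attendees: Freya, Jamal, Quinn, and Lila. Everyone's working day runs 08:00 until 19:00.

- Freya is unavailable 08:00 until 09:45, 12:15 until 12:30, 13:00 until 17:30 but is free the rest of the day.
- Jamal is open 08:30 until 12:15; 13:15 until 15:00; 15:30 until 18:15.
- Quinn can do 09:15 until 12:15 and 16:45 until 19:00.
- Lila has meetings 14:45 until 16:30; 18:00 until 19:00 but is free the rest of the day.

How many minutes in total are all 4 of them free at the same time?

180

Freya free: 09:45-12:15, 12:30-13:00, 17:30-19:00 (invert busy blocks within the working day).
Jamal free: 08:30-12:15, 13:15-15:00, 15:30-18:15.
Quinn free: 09:15-12:15, 16:45-19:00.
Lila free: 08:00-14:45, 16:30-18:00 (invert busy blocks within the working day).
Freya ∩ Jamal: 09:45-12:15, 17:30-18:15.
Freya ∩ Jamal ∩ Quinn: 09:45-12:15, 17:30-18:15.
Freya ∩ Jamal ∩ Quinn ∩ Lila: 09:45-12:15, 17:30-18:00.
Summing the common windows: 150 + 30 = 180 minutes.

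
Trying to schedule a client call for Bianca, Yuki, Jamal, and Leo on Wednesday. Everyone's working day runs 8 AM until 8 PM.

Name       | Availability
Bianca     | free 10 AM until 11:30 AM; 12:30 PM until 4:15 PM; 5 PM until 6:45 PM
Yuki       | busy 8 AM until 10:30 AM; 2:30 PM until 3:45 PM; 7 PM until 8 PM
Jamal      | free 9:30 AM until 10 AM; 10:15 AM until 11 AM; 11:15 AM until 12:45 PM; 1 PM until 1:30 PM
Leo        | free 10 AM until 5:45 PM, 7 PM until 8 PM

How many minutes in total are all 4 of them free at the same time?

90

Bianca free: 10:00-11:30, 12:30-16:15, 17:00-18:45.
Yuki free: 10:30-14:30, 15:45-19:00 (invert busy blocks within the working day).
Jamal free: 09:30-10:00, 10:15-11:00, 11:15-12:45, 13:00-13:30.
Leo free: 10:00-17:45, 19:00-20:00.
Bianca ∩ Yuki: 10:30-11:30, 12:30-14:30, 15:45-16:15, 17:00-18:45.
Bianca ∩ Yuki ∩ Jamal: 10:30-11:00, 11:15-11:30, 12:30-12:45, 13:00-13:30.
Bianca ∩ Yuki ∩ Jamal ∩ Leo: 10:30-11:00, 11:15-11:30, 12:30-12:45, 13:00-13:30.
Summing the common windows: 30 + 15 + 15 + 30 = 90 minutes.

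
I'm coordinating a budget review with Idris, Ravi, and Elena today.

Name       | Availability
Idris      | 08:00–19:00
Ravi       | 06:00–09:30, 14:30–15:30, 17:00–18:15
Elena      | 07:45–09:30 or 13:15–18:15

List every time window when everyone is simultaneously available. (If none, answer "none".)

Idris ∩ Ravi: 08:00-09:30, 14:30-15:30, 17:00-18:15.
Idris ∩ Ravi ∩ Elena: 08:00-09:30, 14:30-15:30, 17:00-18:15.
Those are the intersection windows.

08:00-09:30, 14:30-15:30, 17:00-18:15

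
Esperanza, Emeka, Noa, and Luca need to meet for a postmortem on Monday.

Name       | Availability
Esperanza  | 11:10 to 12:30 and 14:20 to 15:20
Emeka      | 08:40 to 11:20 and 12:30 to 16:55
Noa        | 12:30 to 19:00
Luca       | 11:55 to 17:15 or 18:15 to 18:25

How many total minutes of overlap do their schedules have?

60

Esperanza ∩ Emeka: 11:10-11:20, 14:20-15:20.
Esperanza ∩ Emeka ∩ Noa: 14:20-15:20.
Esperanza ∩ Emeka ∩ Noa ∩ Luca: 14:20-15:20.
So the common availability across everyone is 14:20-15:20.
That's a single block of 60 minutes.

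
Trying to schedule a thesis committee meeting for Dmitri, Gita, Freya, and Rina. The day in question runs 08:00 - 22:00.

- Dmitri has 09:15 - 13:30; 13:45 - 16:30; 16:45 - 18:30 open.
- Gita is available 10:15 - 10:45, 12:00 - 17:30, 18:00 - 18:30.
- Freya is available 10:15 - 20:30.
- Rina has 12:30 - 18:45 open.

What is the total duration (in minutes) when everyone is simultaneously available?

Dmitri ∩ Gita: 10:15-10:45, 12:00-13:30, 13:45-16:30, 16:45-17:30, 18:00-18:30.
Dmitri ∩ Gita ∩ Freya: 10:15-10:45, 12:00-13:30, 13:45-16:30, 16:45-17:30, 18:00-18:30.
Dmitri ∩ Gita ∩ Freya ∩ Rina: 12:30-13:30, 13:45-16:30, 16:45-17:30, 18:00-18:30.
Summing the common windows: 60 + 165 + 45 + 30 = 300 minutes.

300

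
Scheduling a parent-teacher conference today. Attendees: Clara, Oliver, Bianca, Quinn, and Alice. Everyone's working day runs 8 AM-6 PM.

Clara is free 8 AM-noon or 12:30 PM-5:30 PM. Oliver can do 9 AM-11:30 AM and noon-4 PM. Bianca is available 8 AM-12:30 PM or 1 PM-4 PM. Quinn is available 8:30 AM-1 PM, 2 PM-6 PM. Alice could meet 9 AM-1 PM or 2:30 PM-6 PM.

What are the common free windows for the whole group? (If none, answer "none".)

09:00-11:30, 14:30-16:00

Clara ∩ Oliver: 09:00-11:30, 12:30-16:00.
Clara ∩ Oliver ∩ Bianca: 09:00-11:30, 13:00-16:00.
Clara ∩ Oliver ∩ Bianca ∩ Quinn: 09:00-11:30, 14:00-16:00.
Clara ∩ Oliver ∩ Bianca ∩ Quinn ∩ Alice: 09:00-11:30, 14:30-16:00.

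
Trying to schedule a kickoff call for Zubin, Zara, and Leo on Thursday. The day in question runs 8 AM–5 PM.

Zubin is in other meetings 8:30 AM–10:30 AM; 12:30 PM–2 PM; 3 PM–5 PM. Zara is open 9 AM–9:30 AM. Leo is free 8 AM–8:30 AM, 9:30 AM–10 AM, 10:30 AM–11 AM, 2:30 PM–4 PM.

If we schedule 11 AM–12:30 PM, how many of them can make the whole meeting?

1

Zubin free: 08:00-08:30, 10:30-12:30, 14:00-15:00 (invert busy blocks within the working day).
Zara free: 09:00-09:30.
Leo free: 08:00-08:30, 09:30-10:00, 10:30-11:00, 14:30-16:00.
Zubin can make the full 11:00-12:30 slot — that's 1.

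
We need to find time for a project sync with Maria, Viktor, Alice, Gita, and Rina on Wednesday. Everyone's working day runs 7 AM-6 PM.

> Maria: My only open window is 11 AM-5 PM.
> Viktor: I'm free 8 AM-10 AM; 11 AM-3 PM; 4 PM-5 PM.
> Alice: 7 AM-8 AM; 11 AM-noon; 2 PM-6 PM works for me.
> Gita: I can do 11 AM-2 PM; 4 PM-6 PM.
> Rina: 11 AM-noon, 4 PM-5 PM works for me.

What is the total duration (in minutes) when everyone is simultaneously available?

120

Maria ∩ Viktor: 11:00-15:00, 16:00-17:00.
Maria ∩ Viktor ∩ Alice: 11:00-12:00, 14:00-15:00, 16:00-17:00.
Maria ∩ Viktor ∩ Alice ∩ Gita: 11:00-12:00, 16:00-17:00.
Maria ∩ Viktor ∩ Alice ∩ Gita ∩ Rina: 11:00-12:00, 16:00-17:00.
Summing the common windows: 60 + 60 = 120 minutes.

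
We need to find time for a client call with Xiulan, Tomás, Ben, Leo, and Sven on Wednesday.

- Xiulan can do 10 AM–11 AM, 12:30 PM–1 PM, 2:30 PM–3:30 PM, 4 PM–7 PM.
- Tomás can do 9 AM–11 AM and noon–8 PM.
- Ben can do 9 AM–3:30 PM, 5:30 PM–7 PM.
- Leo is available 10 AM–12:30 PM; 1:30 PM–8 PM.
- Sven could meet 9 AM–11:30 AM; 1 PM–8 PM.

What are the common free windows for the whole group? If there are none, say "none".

10:00-11:00, 14:30-15:30, 17:30-19:00

Xiulan ∩ Tomás: 10:00-11:00, 12:30-13:00, 14:30-15:30, 16:00-19:00.
Xiulan ∩ Tomás ∩ Ben: 10:00-11:00, 12:30-13:00, 14:30-15:30, 17:30-19:00.
Xiulan ∩ Tomás ∩ Ben ∩ Leo: 10:00-11:00, 14:30-15:30, 17:30-19:00.
Xiulan ∩ Tomás ∩ Ben ∩ Leo ∩ Sven: 10:00-11:00, 14:30-15:30, 17:30-19:00.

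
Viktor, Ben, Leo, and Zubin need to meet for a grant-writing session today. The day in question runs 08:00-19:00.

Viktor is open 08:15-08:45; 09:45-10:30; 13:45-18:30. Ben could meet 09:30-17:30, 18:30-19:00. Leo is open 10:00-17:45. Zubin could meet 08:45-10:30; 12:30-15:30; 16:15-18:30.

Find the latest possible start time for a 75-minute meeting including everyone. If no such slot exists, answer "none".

16:15

Viktor ∩ Ben: 09:45-10:30, 13:45-17:30.
Viktor ∩ Ben ∩ Leo: 10:00-10:30, 13:45-17:30.
Viktor ∩ Ben ∩ Leo ∩ Zubin: 10:00-10:30, 13:45-15:30, 16:15-17:30.
So the common availability across everyone is 10:00-10:30, 13:45-15:30, 16:15-17:30.
The last common window of at least 75 minutes is 16:15-17:30; a 75-minute meeting can start as late as 16:15 and still end by 17:30.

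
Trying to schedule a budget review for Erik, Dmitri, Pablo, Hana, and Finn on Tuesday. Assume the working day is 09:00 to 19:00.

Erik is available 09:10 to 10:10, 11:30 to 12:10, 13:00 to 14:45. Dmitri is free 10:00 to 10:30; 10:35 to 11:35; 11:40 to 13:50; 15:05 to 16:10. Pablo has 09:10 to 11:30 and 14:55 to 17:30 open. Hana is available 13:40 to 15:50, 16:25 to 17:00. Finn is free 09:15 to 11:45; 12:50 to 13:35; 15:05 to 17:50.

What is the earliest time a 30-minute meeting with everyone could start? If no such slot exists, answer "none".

none

Erik ∩ Dmitri: 10:00-10:10, 11:30-11:35, 11:40-12:10, 13:00-13:50.
Erik ∩ Dmitri ∩ Pablo: 10:00-10:10.
Erik ∩ Dmitri ∩ Pablo ∩ Hana: ∅.
Erik ∩ Dmitri ∩ Pablo ∩ Hana ∩ Finn: ∅.
There is no time when everyone is free.
No common window is at least 30 minutes long.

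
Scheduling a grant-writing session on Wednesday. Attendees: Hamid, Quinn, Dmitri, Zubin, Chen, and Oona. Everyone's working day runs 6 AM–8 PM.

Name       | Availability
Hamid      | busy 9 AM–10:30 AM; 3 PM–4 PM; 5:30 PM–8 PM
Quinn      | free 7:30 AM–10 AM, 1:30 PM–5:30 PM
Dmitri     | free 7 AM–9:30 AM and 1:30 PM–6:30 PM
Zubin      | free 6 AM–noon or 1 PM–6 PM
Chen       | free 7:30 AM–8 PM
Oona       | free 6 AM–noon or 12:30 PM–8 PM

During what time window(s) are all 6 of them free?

07:30-09:00, 13:30-15:00, 16:00-17:30

Hamid free: 06:00-09:00, 10:30-15:00, 16:00-17:30 (invert busy blocks within the working day).
Quinn free: 07:30-10:00, 13:30-17:30.
Dmitri free: 07:00-09:30, 13:30-18:30.
Zubin free: 06:00-12:00, 13:00-18:00.
Chen free: 07:30-20:00.
Oona free: 06:00-12:00, 12:30-20:00.
Hamid ∩ Quinn: 07:30-09:00, 13:30-15:00, 16:00-17:30.
Hamid ∩ Quinn ∩ Dmitri: 07:30-09:00, 13:30-15:00, 16:00-17:30.
Hamid ∩ Quinn ∩ Dmitri ∩ Zubin: 07:30-09:00, 13:30-15:00, 16:00-17:30.
Hamid ∩ Quinn ∩ Dmitri ∩ Zubin ∩ Chen: 07:30-09:00, 13:30-15:00, 16:00-17:30.
Hamid ∩ Quinn ∩ Dmitri ∩ Zubin ∩ Chen ∩ Oona: 07:30-09:00, 13:30-15:00, 16:00-17:30.
So the common availability across everyone is 07:30-09:00, 13:30-15:00, 16:00-17:30.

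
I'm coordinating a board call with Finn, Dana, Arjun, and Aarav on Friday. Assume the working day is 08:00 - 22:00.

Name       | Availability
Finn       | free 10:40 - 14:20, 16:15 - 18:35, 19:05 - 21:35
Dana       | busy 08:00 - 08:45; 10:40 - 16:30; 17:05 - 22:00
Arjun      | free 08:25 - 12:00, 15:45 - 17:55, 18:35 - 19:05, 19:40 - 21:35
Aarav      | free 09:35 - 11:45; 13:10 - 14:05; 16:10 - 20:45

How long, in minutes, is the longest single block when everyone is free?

35

Finn free: 10:40-14:20, 16:15-18:35, 19:05-21:35.
Dana free: 08:45-10:40, 16:30-17:05 (invert busy blocks within the working day).
Arjun free: 08:25-12:00, 15:45-17:55, 18:35-19:05, 19:40-21:35.
Aarav free: 09:35-11:45, 13:10-14:05, 16:10-20:45.
Finn ∩ Dana: 16:30-17:05.
Finn ∩ Dana ∩ Arjun: 16:30-17:05.
Finn ∩ Dana ∩ Arjun ∩ Aarav: 16:30-17:05.
So the common availability across everyone is 16:30-17:05.
The longest is 16:30-17:05 at 35 minutes.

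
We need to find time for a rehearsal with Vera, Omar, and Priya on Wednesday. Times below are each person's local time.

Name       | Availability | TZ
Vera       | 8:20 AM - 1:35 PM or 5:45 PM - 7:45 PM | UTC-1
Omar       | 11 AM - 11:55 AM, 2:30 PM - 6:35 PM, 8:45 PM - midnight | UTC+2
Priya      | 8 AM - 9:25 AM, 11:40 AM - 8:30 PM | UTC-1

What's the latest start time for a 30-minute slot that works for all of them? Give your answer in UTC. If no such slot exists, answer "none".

20:15

Vera in UTC: 09:20-14:35, 18:45-20:45 (add 1h to convert from UTC-1).
Omar in UTC: 09:00-09:55, 12:30-16:35, 18:45-22:00 (subtract 2h to convert from UTC+2).
Priya in UTC: 09:00-10:25, 12:40-21:30 (add 1h to convert from UTC-1).
Vera ∩ Omar: 09:20-09:55, 12:30-14:35, 18:45-20:45.
Vera ∩ Omar ∩ Priya: 09:20-09:55, 12:40-14:35, 18:45-20:45.
The last common window of at least 30 minutes is 18:45-20:45; a 30-minute meeting can start as late as 20:15 and still end by 20:45.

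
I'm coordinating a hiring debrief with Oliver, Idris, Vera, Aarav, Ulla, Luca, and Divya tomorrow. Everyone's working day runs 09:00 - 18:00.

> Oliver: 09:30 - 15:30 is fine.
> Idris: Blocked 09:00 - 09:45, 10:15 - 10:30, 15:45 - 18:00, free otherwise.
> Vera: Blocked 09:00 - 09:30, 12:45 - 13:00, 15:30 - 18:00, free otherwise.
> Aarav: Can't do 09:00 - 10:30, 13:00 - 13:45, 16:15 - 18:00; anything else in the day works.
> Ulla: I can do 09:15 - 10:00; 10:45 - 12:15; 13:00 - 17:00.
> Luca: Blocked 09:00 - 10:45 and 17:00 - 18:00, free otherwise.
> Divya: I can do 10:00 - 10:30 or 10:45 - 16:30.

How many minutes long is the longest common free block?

105

Oliver free: 09:30-15:30.
Idris free: 09:45-10:15, 10:30-15:45 (invert busy blocks within the working day).
Vera free: 09:30-12:45, 13:00-15:30 (invert busy blocks within the working day).
Aarav free: 10:30-13:00, 13:45-16:15 (invert busy blocks within the working day).
Ulla free: 09:15-10:00, 10:45-12:15, 13:00-17:00.
Luca free: 10:45-17:00 (invert busy blocks within the working day).
Divya free: 10:00-10:30, 10:45-16:30.
Oliver ∩ Idris: 09:45-10:15, 10:30-15:30.
Oliver ∩ Idris ∩ Vera: 09:45-10:15, 10:30-12:45, 13:00-15:30.
Oliver ∩ Idris ∩ Vera ∩ Aarav: 10:30-12:45, 13:45-15:30.
Oliver ∩ Idris ∩ Vera ∩ Aarav ∩ Ulla: 10:45-12:15, 13:45-15:30.
Oliver ∩ Idris ∩ Vera ∩ Aarav ∩ Ulla ∩ Luca: 10:45-12:15, 13:45-15:30.
Oliver ∩ Idris ∩ Vera ∩ Aarav ∩ Ulla ∩ Luca ∩ Divya: 10:45-12:15, 13:45-15:30.
The longest is 13:45-15:30 at 105 minutes.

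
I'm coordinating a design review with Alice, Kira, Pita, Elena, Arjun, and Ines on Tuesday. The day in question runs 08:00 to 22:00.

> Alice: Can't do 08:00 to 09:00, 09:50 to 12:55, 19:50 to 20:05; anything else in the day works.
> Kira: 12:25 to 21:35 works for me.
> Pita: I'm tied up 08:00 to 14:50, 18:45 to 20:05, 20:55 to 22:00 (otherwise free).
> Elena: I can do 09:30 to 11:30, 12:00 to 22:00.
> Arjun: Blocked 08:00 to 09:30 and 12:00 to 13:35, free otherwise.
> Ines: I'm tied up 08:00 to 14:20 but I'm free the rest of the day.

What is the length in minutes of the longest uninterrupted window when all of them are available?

Alice free: 09:00-09:50, 12:55-19:50, 20:05-22:00 (invert busy blocks within the working day).
Kira free: 12:25-21:35.
Pita free: 14:50-18:45, 20:05-20:55 (invert busy blocks within the working day).
Elena free: 09:30-11:30, 12:00-22:00.
Arjun free: 09:30-12:00, 13:35-22:00 (invert busy blocks within the working day).
Ines free: 14:20-22:00 (invert busy blocks within the working day).
Alice ∩ Kira: 12:55-19:50, 20:05-21:35.
Alice ∩ Kira ∩ Pita: 14:50-18:45, 20:05-20:55.
Alice ∩ Kira ∩ Pita ∩ Elena: 14:50-18:45, 20:05-20:55.
Alice ∩ Kira ∩ Pita ∩ Elena ∩ Arjun: 14:50-18:45, 20:05-20:55.
Alice ∩ Kira ∩ Pita ∩ Elena ∩ Arjun ∩ Ines: 14:50-18:45, 20:05-20:55.
Those are the intersection windows.
The longest is 14:50-18:45 at 235 minutes.

235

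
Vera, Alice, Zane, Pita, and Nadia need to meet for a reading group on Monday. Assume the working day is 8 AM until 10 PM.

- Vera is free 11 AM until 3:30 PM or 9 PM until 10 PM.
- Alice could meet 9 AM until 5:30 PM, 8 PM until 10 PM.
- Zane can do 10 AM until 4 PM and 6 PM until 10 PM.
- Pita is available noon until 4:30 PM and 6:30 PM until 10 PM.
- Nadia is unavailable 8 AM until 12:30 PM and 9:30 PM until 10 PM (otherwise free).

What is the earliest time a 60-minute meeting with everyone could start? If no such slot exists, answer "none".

12:30

Vera free: 11:00-15:30, 21:00-22:00.
Alice free: 09:00-17:30, 20:00-22:00.
Zane free: 10:00-16:00, 18:00-22:00.
Pita free: 12:00-16:30, 18:30-22:00.
Nadia free: 12:30-21:30 (invert busy blocks within the working day).
Vera ∩ Alice: 11:00-15:30, 21:00-22:00.
Vera ∩ Alice ∩ Zane: 11:00-15:30, 21:00-22:00.
Vera ∩ Alice ∩ Zane ∩ Pita: 12:00-15:30, 21:00-22:00.
Vera ∩ Alice ∩ Zane ∩ Pita ∩ Nadia: 12:30-15:30, 21:00-21:30.
So the common availability across everyone is 12:30-15:30, 21:00-21:30.
The first common window of at least 60 minutes is 12:30-15:30, so the earliest start is 12:30.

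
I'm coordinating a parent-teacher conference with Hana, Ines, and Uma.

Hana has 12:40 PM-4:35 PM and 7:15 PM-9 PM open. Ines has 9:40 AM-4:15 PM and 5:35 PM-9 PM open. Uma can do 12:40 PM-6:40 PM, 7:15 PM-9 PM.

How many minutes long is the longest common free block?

215

Hana ∩ Ines: 12:40-16:15, 19:15-21:00.
Hana ∩ Ines ∩ Uma: 12:40-16:15, 19:15-21:00.
The longest is 12:40-16:15 at 215 minutes.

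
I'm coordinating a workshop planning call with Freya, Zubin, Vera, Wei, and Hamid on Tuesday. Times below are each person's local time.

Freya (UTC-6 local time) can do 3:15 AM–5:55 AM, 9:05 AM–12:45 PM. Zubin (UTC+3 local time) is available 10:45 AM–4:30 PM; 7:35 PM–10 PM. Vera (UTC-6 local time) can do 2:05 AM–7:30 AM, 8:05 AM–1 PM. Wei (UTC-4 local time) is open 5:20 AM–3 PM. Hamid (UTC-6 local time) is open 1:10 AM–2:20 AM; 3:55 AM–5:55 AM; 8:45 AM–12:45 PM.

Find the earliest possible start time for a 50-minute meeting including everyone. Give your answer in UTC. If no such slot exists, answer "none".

09:55

Freya in UTC: 09:15-11:55, 15:05-18:45 (add 6h to convert from UTC-6).
Zubin in UTC: 07:45-13:30, 16:35-19:00 (subtract 3h to convert from UTC+3).
Vera in UTC: 08:05-13:30, 14:05-19:00 (add 6h to convert from UTC-6).
Wei in UTC: 09:20-19:00 (add 4h to convert from UTC-4).
Hamid in UTC: 07:10-08:20, 09:55-11:55, 14:45-18:45 (add 6h to convert from UTC-6).
Freya ∩ Zubin: 09:15-11:55, 16:35-18:45.
Freya ∩ Zubin ∩ Vera: 09:15-11:55, 16:35-18:45.
Freya ∩ Zubin ∩ Vera ∩ Wei: 09:20-11:55, 16:35-18:45.
Freya ∩ Zubin ∩ Vera ∩ Wei ∩ Hamid: 09:55-11:55, 16:35-18:45.
The first common window of at least 50 minutes is 09:55-11:55, so the earliest start is 09:55.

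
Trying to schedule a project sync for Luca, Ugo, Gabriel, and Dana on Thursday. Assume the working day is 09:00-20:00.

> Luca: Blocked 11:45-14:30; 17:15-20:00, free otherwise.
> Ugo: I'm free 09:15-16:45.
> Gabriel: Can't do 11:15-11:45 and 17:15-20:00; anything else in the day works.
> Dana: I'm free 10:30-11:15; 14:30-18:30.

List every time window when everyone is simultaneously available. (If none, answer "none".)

10:30-11:15, 14:30-16:45

Luca free: 09:00-11:45, 14:30-17:15 (invert busy blocks within the working day).
Ugo free: 09:15-16:45.
Gabriel free: 09:00-11:15, 11:45-17:15 (invert busy blocks within the working day).
Dana free: 10:30-11:15, 14:30-18:30.
Luca ∩ Ugo: 09:15-11:45, 14:30-16:45.
Luca ∩ Ugo ∩ Gabriel: 09:15-11:15, 14:30-16:45.
Luca ∩ Ugo ∩ Gabriel ∩ Dana: 10:30-11:15, 14:30-16:45.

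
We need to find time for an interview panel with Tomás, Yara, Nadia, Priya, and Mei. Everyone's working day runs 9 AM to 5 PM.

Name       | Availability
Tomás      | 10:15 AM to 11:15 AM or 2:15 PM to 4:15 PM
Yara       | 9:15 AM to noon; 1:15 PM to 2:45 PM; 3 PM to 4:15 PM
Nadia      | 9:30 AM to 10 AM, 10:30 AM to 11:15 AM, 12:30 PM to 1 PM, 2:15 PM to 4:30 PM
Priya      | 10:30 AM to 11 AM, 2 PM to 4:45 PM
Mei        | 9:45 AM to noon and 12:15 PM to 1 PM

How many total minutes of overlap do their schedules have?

Tomás ∩ Yara: 10:15-11:15, 14:15-14:45, 15:00-16:15.
Tomás ∩ Yara ∩ Nadia: 10:30-11:15, 14:15-14:45, 15:00-16:15.
Tomás ∩ Yara ∩ Nadia ∩ Priya: 10:30-11:00, 14:15-14:45, 15:00-16:15.
Tomás ∩ Yara ∩ Nadia ∩ Priya ∩ Mei: 10:30-11:00.
Those are the intersection windows.
That's a single block of 30 minutes.

30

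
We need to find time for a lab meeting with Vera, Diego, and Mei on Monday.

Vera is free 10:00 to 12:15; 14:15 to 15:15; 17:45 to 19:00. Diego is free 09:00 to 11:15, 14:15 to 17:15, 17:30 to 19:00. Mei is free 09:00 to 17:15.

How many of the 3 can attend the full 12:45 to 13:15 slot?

1

Mei can make the full 12:45-13:15 slot — that's 1.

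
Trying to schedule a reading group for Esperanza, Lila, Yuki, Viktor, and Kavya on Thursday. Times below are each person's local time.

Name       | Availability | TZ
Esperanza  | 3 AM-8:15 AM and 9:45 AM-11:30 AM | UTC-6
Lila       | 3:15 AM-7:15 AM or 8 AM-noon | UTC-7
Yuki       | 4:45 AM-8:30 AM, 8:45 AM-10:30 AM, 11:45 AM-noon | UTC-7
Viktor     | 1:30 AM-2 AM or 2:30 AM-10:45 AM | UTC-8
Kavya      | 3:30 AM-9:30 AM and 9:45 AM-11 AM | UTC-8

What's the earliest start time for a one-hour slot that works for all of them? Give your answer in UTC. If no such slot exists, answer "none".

Esperanza in UTC: 09:00-14:15, 15:45-17:30 (add 6h to convert from UTC-6).
Lila in UTC: 10:15-14:15, 15:00-19:00 (add 7h to convert from UTC-7).
Yuki in UTC: 11:45-15:30, 15:45-17:30, 18:45-19:00 (add 7h to convert from UTC-7).
Viktor in UTC: 09:30-10:00, 10:30-18:45 (add 8h to convert from UTC-8).
Kavya in UTC: 11:30-17:30, 17:45-19:00 (add 8h to convert from UTC-8).
Esperanza ∩ Lila: 10:15-14:15, 15:45-17:30.
Esperanza ∩ Lila ∩ Yuki: 11:45-14:15, 15:45-17:30.
Esperanza ∩ Lila ∩ Yuki ∩ Viktor: 11:45-14:15, 15:45-17:30.
Esperanza ∩ Lila ∩ Yuki ∩ Viktor ∩ Kavya: 11:45-14:15, 15:45-17:30.
The first common window of at least 60 minutes is 11:45-14:15, so the earliest start is 11:45.

11:45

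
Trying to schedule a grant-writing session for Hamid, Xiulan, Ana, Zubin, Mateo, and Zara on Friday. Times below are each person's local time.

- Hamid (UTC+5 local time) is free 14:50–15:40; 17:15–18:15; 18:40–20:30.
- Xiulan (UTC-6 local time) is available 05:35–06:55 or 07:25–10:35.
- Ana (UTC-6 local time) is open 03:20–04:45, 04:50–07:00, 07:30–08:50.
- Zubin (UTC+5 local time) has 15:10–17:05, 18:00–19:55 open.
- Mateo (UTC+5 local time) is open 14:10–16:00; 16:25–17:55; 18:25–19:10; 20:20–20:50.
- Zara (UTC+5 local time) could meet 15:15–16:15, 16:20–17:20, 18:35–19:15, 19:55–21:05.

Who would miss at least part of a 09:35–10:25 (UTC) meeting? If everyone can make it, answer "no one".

Hamid in UTC: 09:50-10:40, 12:15-13:15, 13:40-15:30 (subtract 5h to convert from UTC+5).
Xiulan in UTC: 11:35-12:55, 13:25-16:35 (add 6h to convert from UTC-6).
Ana in UTC: 09:20-10:45, 10:50-13:00, 13:30-14:50 (add 6h to convert from UTC-6).
Zubin in UTC: 10:10-12:05, 13:00-14:55 (subtract 5h to convert from UTC+5).
Mateo in UTC: 09:10-11:00, 11:25-12:55, 13:25-14:10, 15:20-15:50 (subtract 5h to convert from UTC+5).
Zara in UTC: 10:15-11:15, 11:20-12:20, 13:35-14:15, 14:55-16:05 (subtract 5h to convert from UTC+5).
Hamid: not fully free for 09:35-10:25. Xiulan: not fully free for 09:35-10:25. Ana: free for 09:35-10:25. Zubin: not fully free for 09:35-10:25. Mateo: free for 09:35-10:25. Zara: not fully free for 09:35-10:25.

Hamid, Xiulan, Zara, Zubin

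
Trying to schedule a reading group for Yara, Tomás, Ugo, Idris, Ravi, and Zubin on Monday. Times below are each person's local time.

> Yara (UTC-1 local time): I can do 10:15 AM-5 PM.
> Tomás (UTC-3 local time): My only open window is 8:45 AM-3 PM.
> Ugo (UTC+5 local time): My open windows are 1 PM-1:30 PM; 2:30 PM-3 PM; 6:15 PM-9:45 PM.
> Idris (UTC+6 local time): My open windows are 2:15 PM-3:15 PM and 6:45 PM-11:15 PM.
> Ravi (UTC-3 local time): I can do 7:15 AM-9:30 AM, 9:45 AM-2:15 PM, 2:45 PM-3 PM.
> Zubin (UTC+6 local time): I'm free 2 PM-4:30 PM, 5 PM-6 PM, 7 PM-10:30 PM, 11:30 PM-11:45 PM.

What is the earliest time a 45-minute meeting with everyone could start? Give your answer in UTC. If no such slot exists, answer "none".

13:15

Yara in UTC: 11:15-18:00 (add 1h to convert from UTC-1).
Tomás in UTC: 11:45-18:00 (add 3h to convert from UTC-3).
Ugo in UTC: 08:00-08:30, 09:30-10:00, 13:15-16:45 (subtract 5h to convert from UTC+5).
Idris in UTC: 08:15-09:15, 12:45-17:15 (subtract 6h to convert from UTC+6).
Ravi in UTC: 10:15-12:30, 12:45-17:15, 17:45-18:00 (add 3h to convert from UTC-3).
Zubin in UTC: 08:00-10:30, 11:00-12:00, 13:00-16:30, 17:30-17:45 (subtract 6h to convert from UTC+6).
Yara ∩ Tomás: 11:45-18:00.
Yara ∩ Tomás ∩ Ugo: 13:15-16:45.
Yara ∩ Tomás ∩ Ugo ∩ Idris: 13:15-16:45.
Yara ∩ Tomás ∩ Ugo ∩ Idris ∩ Ravi: 13:15-16:45.
Yara ∩ Tomás ∩ Ugo ∩ Idris ∩ Ravi ∩ Zubin: 13:15-16:30.
So the common availability across everyone is 13:15-16:30.
The first common window of at least 45 minutes is 13:15-16:30, so the earliest start is 13:15.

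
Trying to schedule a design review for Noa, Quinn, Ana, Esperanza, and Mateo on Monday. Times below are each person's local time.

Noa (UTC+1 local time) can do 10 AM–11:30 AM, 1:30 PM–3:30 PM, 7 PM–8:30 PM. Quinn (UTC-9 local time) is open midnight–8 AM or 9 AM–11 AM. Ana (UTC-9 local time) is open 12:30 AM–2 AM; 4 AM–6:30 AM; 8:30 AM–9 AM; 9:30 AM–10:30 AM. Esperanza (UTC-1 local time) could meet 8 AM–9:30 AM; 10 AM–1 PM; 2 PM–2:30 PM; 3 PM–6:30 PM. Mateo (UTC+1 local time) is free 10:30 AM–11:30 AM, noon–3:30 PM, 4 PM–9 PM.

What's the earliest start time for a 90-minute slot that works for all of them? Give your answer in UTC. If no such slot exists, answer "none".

Noa in UTC: 09:00-10:30, 12:30-14:30, 18:00-19:30 (subtract 1h to convert from UTC+1).
Quinn in UTC: 09:00-17:00, 18:00-20:00 (add 9h to convert from UTC-9).
Ana in UTC: 09:30-11:00, 13:00-15:30, 17:30-18:00, 18:30-19:30 (add 9h to convert from UTC-9).
Esperanza in UTC: 09:00-10:30, 11:00-14:00, 15:00-15:30, 16:00-19:30 (add 1h to convert from UTC-1).
Mateo in UTC: 09:30-10:30, 11:00-14:30, 15:00-20:00 (subtract 1h to convert from UTC+1).
Noa ∩ Quinn: 09:00-10:30, 12:30-14:30, 18:00-19:30.
Noa ∩ Quinn ∩ Ana: 09:30-10:30, 13:00-14:30, 18:30-19:30.
Noa ∩ Quinn ∩ Ana ∩ Esperanza: 09:30-10:30, 13:00-14:00, 18:30-19:30.
Noa ∩ Quinn ∩ Ana ∩ Esperanza ∩ Mateo: 09:30-10:30, 13:00-14:00, 18:30-19:30.
So the common availability across everyone is 09:30-10:30, 13:00-14:00, 18:30-19:30.
No common window is at least 90 minutes long.

none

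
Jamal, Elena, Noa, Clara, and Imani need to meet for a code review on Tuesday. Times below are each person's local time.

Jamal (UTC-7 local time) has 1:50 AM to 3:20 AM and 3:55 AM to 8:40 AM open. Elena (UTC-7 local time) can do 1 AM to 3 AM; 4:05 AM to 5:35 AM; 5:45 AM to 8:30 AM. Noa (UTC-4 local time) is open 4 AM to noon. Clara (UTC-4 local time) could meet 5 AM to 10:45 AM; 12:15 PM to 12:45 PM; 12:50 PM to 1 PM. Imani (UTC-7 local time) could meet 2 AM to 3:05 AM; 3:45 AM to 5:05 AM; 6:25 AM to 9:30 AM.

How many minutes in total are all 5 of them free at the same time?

200

Jamal in UTC: 08:50-10:20, 10:55-15:40 (add 7h to convert from UTC-7).
Elena in UTC: 08:00-10:00, 11:05-12:35, 12:45-15:30 (add 7h to convert from UTC-7).
Noa in UTC: 08:00-16:00 (add 4h to convert from UTC-4).
Clara in UTC: 09:00-14:45, 16:15-16:45, 16:50-17:00 (add 4h to convert from UTC-4).
Imani in UTC: 09:00-10:05, 10:45-12:05, 13:25-16:30 (add 7h to convert from UTC-7).
Jamal ∩ Elena: 08:50-10:00, 11:05-12:35, 12:45-15:30.
Jamal ∩ Elena ∩ Noa: 08:50-10:00, 11:05-12:35, 12:45-15:30.
Jamal ∩ Elena ∩ Noa ∩ Clara: 09:00-10:00, 11:05-12:35, 12:45-14:45.
Jamal ∩ Elena ∩ Noa ∩ Clara ∩ Imani: 09:00-10:00, 11:05-12:05, 13:25-14:45.
So the common availability across everyone is 09:00-10:00, 11:05-12:05, 13:25-14:45.
Summing the common windows: 60 + 60 + 80 = 200 minutes.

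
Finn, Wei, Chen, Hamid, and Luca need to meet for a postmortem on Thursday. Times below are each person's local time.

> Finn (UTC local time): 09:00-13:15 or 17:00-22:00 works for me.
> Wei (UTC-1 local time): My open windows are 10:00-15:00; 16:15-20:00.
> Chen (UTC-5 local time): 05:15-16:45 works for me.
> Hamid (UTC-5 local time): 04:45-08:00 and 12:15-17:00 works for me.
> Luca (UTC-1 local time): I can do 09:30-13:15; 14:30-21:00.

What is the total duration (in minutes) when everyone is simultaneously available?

Finn in UTC: 09:00-13:15, 17:00-22:00.
Wei in UTC: 11:00-16:00, 17:15-21:00 (add 1h to convert from UTC-1).
Chen in UTC: 10:15-21:45 (add 5h to convert from UTC-5).
Hamid in UTC: 09:45-13:00, 17:15-22:00 (add 5h to convert from UTC-5).
Luca in UTC: 10:30-14:15, 15:30-22:00 (add 1h to convert from UTC-1).
Finn ∩ Wei: 11:00-13:15, 17:15-21:00.
Finn ∩ Wei ∩ Chen: 11:00-13:15, 17:15-21:00.
Finn ∩ Wei ∩ Chen ∩ Hamid: 11:00-13:00, 17:15-21:00.
Finn ∩ Wei ∩ Chen ∩ Hamid ∩ Luca: 11:00-13:00, 17:15-21:00.
Those are the intersection windows.
Summing the common windows: 120 + 225 = 345 minutes.

345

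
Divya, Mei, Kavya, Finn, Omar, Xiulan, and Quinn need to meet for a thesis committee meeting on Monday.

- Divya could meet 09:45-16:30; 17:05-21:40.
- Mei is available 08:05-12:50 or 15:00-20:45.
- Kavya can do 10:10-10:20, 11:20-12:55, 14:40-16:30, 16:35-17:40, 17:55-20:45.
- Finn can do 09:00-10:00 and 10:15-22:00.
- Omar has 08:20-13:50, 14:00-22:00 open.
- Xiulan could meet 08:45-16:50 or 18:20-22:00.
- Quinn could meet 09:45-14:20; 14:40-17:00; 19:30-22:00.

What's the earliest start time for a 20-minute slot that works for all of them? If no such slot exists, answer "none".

11:20

Divya ∩ Mei: 09:45-12:50, 15:00-16:30, 17:05-20:45.
Divya ∩ Mei ∩ Kavya: 10:10-10:20, 11:20-12:50, 15:00-16:30, 17:05-17:40, 17:55-20:45.
Divya ∩ Mei ∩ Kavya ∩ Finn: 10:15-10:20, 11:20-12:50, 15:00-16:30, 17:05-17:40, 17:55-20:45.
Divya ∩ Mei ∩ Kavya ∩ Finn ∩ Omar: 10:15-10:20, 11:20-12:50, 15:00-16:30, 17:05-17:40, 17:55-20:45.
Divya ∩ Mei ∩ Kavya ∩ Finn ∩ Omar ∩ Xiulan: 10:15-10:20, 11:20-12:50, 15:00-16:30, 18:20-20:45.
Divya ∩ Mei ∩ Kavya ∩ Finn ∩ Omar ∩ Xiulan ∩ Quinn: 10:15-10:20, 11:20-12:50, 15:00-16:30, 19:30-20:45.
So the common availability across everyone is 10:15-10:20, 11:20-12:50, 15:00-16:30, 19:30-20:45.
The first common window of at least 20 minutes is 11:20-12:50, so the earliest start is 11:20.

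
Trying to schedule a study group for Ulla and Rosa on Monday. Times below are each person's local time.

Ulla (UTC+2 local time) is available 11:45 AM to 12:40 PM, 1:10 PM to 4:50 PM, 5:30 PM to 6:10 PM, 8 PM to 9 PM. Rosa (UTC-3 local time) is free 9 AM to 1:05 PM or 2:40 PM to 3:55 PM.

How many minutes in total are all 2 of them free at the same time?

260

Ulla in UTC: 09:45-10:40, 11:10-14:50, 15:30-16:10, 18:00-19:00 (subtract 2h to convert from UTC+2).
Rosa in UTC: 12:00-16:05, 17:40-18:55 (add 3h to convert from UTC-3).
Ulla ∩ Rosa: 12:00-14:50, 15:30-16:05, 18:00-18:55.
So the common availability across everyone is 12:00-14:50, 15:30-16:05, 18:00-18:55.
Summing the common windows: 170 + 35 + 55 = 260 minutes.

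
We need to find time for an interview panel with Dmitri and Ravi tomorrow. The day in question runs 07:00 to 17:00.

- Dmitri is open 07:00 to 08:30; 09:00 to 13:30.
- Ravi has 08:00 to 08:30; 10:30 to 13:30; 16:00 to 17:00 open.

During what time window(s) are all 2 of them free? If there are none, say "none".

08:00-08:30, 10:30-13:30

Dmitri ∩ Ravi: 08:00-08:30, 10:30-13:30.
Those are the intersection windows.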